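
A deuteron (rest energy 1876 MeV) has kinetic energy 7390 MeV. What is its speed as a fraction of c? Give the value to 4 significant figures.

β ≈ 0.9793

γ = 1 + K/(m₀c²) = 1 + 7390/1876 = 4.93923
β = √(1 − 1/γ²) = 0.9793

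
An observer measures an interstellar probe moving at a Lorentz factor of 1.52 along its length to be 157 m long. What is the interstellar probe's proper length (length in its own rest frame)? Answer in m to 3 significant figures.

L₀ ≈ 239 m

γ = 1.52 (given)
L₀ = γL = 1.52 × 157 = 239 m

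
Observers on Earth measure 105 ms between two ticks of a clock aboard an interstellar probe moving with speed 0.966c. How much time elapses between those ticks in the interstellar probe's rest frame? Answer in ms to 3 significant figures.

τ₀ ≈ 27.1 ms

γ = 1/√(1 − 0.966²) = 3.8678
Proper time: τ₀ = Δt/γ = 105/3.8678 = 27.1 ms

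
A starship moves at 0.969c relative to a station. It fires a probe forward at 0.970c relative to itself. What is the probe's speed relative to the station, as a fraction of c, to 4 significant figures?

Relativistic velocity addition: u = (u' + v)/(1 + u'v/c²)
= (0.970 + 0.969)/(1 + 0.970×0.969) = 1.939/1.93993 = 0.9995

u ≈ 0.9995c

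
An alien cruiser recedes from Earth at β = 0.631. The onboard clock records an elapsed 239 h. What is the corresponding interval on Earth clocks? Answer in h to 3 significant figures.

Δt ≈ 308 h

γ = 1/√(1 − 0.631²) = 1.2890
Time dilation: Δt = γτ₀ = 1.2890 × 239 h = 308 h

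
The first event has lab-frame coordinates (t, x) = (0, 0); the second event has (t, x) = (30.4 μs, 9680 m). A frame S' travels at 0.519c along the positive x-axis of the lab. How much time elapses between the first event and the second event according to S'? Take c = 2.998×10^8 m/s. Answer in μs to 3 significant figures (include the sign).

γ = 1/√(1 − 0.519²) = 1.1699
Δt' = γ(Δt − vΔx/c²) = 1.1699 × (30.4 μs − 0.519×9680 m / (2.998×10^8 m/s))
= 1.1699 × (13.642 μs) = 16.0 μs

Δt' ≈ 16.0 μs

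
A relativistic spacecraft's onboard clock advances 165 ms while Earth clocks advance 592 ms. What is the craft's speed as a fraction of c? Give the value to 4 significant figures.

γ = Δt/τ₀ = 592/165 = 3.58788
β = √(1 − 1/γ²) = √(1 − 1/3.58788²) = 0.9604

β ≈ 0.9604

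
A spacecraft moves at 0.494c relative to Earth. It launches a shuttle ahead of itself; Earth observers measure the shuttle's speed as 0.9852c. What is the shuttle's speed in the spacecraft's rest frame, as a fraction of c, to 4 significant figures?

u' ≈ 0.9569c

Inverse velocity addition: u' = (u − v)/(1 − uv/c²)
= (0.9852 − 0.494)/(1 − 0.9852×0.494) = 0.4912/0.513311 = 0.9569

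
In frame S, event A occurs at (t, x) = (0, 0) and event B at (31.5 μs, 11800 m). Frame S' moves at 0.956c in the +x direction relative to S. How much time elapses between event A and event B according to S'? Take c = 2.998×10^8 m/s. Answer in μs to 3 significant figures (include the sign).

γ = 1/√(1 − 0.956²) = 3.4087
Δt' = γ(Δt − vΔx/c²) = 3.4087 × (31.5 μs − 0.956×11800 m / (2.998×10^8 m/s))
= 3.4087 × (-6.1278 μs) = -20.9 μs

Δt' ≈ -20.9 μs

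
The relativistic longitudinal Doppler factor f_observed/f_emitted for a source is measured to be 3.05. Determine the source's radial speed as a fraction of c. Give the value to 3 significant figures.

β ≈ 0.806

f_obs/f_src = √((1+β)/(1−β)) = 3.05  ⇒  (1+β)/(1−β) = 9.3025
β = |1 − D²|/(1 + D²) = |1 − 9.3025|/(1 + 9.3025) = 0.806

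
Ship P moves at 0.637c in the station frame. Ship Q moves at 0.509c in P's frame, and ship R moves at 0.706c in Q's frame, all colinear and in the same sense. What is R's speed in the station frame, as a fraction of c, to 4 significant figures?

u ≈ 0.9754c

Compose boost 2: (0.509 + 0.637)/(1 + 0.509×0.637) = 1.146/1.32423 = 0.865407
Compose boost 3: (0.706 + 0.865407)/(1 + 0.706×0.865407) = 1.57141/1.61098 = 0.9754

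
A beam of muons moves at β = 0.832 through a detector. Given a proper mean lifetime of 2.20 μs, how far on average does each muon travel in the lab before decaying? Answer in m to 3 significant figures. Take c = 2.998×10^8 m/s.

γ = 1/√(1 − 0.832²) = 1.8025
Dilated lifetime: Δt = γτ₀ = 1.8025 × 2.20 μs = 3.9656 μs
d = vΔt = 0.832c × 3.9656 μs = 2.4943×10^8 m/s × 3.9656×10^-6 s = 989 m

d ≈ 989 m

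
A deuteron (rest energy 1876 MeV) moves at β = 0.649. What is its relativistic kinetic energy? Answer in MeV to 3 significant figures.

K ≈ 590 MeV

γ = 1/√(1 − 0.649²) = 1.3144
K = (γ − 1)m₀c² = (1.3144 − 1) × 1876 MeV = 0.31443 × 1876 MeV = 590 MeV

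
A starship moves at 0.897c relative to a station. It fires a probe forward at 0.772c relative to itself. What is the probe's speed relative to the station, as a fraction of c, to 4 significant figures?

u ≈ 0.9861c

Relativistic velocity addition: u = (u' + v)/(1 + u'v/c²)
= (0.772 + 0.897)/(1 + 0.772×0.897) = 1.669/1.69248 = 0.9861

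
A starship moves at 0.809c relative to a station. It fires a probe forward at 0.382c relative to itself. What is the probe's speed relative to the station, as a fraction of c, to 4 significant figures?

Relativistic velocity addition: u = (u' + v)/(1 + u'v/c²)
= (0.382 + 0.809)/(1 + 0.382×0.809) = 1.191/1.30904 = 0.9098

u ≈ 0.9098c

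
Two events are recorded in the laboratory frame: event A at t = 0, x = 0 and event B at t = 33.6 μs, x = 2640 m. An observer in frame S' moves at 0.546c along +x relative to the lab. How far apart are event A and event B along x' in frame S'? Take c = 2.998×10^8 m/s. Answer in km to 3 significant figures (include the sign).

γ = 1/√(1 − 0.546²) = 1.1936
Δx' = γ(Δx − vΔt) = 1.1936 × (2640 m − 0.546×(2.998×10^8 m/s)×33.6×10^-6 s)
= 1.1936 × (-2860.0 m) = -3.41 km

Δx' ≈ -3.41 km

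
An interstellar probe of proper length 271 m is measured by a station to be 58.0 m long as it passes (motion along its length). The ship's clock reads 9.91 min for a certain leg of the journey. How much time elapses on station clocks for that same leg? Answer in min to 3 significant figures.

Length contraction ⇒ γ = L₀/L = 271/58.0 = 4.6724
Time dilation: Δt = γτ₀ = 4.6724 × 9.91 min = 46.3 min

Δt ≈ 46.3 min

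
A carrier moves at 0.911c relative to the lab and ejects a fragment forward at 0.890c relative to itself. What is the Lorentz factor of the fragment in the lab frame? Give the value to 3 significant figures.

γ ≈ 9.63

u_lab = (0.890 + 0.911)/(1 + 0.890×0.911) = 1.801/1.81079 = 0.994594
γ = 1/√(1 − 0.994594²) = 9.63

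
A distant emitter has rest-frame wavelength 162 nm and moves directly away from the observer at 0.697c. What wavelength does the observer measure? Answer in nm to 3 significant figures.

Relativistic Doppler: λ_obs = λ_src √((1+β)/(1−β))
= 162 × √(1.6970/0.30300) = 162 × 2.3666 = 383 nm

λ_obs ≈ 383 nm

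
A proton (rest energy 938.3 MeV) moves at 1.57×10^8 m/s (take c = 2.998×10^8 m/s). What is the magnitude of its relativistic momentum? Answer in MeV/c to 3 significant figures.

β = v/c = 1.57×10^8 / 2.998×10^8 = 0.52368
γ = 1/√(1 − 0.52368²) = 1.1738
p = γβm₀c = 1.1738 × 0.52368 × 938.3 MeV/c = 577 MeV/c

p ≈ 577 MeV/c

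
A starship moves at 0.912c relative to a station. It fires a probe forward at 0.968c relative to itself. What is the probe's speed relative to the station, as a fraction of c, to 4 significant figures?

Relativistic velocity addition: u = (u' + v)/(1 + u'v/c²)
= (0.968 + 0.912)/(1 + 0.968×0.912) = 1.880/1.88282 = 0.9985

u ≈ 0.9985c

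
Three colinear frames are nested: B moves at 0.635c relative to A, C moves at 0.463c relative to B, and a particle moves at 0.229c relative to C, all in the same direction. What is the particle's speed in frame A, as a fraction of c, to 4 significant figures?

Compose boost 2: (0.463 + 0.635)/(1 + 0.463×0.635) = 1.098/1.29401 = 0.848528
Compose boost 3: (0.229 + 0.848528)/(1 + 0.229×0.848528) = 1.07753/1.19431 = 0.9022

u ≈ 0.9022c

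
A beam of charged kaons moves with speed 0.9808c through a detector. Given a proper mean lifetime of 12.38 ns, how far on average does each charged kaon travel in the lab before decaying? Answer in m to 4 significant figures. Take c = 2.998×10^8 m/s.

γ = 1/√(1 − 0.9808²) = 5.12778
Dilated lifetime: Δt = γτ₀ = 5.12778 × 12.38 ns = 63.4819 ns
d = vΔt = 0.9808c × 63.4819 ns = 2.94044×10^8 m/s × 6.34819×10^-8 s = 18.67 m

d ≈ 18.67 m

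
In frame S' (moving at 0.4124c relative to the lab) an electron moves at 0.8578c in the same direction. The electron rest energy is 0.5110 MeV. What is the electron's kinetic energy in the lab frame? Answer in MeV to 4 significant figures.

K ≈ 0.9664 MeV

u_lab = (0.8578 + 0.4124)/(1 + 0.8578×0.4124) = 0.9382779
γ = 1/√(1 − 0.9382779²) = 2.89116
K = (γ − 1)m₀c² = (2.89116 − 1) × 0.5110 = 1.89116 × 0.5110 = 0.9664 MeV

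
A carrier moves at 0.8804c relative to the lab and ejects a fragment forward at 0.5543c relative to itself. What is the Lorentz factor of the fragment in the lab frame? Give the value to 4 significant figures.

u_lab = (0.5543 + 0.8804)/(1 + 0.5543×0.8804) = 1.4347/1.488006 = 0.9641764
γ = 1/√(1 − 0.9641764²) = 3.770

γ ≈ 3.770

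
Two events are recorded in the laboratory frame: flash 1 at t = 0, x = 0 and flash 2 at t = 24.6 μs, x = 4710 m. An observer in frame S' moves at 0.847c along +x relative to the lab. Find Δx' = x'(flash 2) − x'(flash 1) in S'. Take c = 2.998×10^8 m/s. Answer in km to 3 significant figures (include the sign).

Δx' ≈ -2.89 km

γ = 1/√(1 − 0.847²) = 1.8811
Δx' = γ(Δx − vΔt) = 1.8811 × (4710 m − 0.847×(2.998×10^8 m/s)×24.6×10^-6 s)
= 1.8811 × (-1536.7 m) = -2.89 km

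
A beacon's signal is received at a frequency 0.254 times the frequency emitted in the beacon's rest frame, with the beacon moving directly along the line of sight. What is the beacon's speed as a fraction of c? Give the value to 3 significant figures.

f_obs/f_src = √((1−β)/(1+β)) = 0.254  ⇒  (1−β)/(1+β) = 0.064516
β = |1 − D²|/(1 + D²) = |1 − 0.064516|/(1 + 0.064516) = 0.879

β ≈ 0.879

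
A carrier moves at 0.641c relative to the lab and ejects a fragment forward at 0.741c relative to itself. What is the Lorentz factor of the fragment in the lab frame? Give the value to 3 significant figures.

γ ≈ 2.86

u_lab = (0.741 + 0.641)/(1 + 0.741×0.641) = 1.382/1.47498 = 0.936961
γ = 1/√(1 − 0.936961²) = 2.86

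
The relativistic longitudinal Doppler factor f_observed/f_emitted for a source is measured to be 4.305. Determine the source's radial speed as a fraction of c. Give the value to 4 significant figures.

f_obs/f_src = √((1+β)/(1−β)) = 4.305  ⇒  (1+β)/(1−β) = 18.5330
β = |1 − D²|/(1 + D²) = |1 − 18.5330|/(1 + 18.5330) = 0.8976

β ≈ 0.8976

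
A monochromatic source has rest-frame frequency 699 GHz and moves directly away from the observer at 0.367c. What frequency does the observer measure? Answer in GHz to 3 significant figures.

f_obs ≈ 476 GHz

Relativistic Doppler: f_obs = f_src √((1−β)/(1+β))
= 699 × √(0.63300/1.3670) = 699 × 0.68048 = 476 GHz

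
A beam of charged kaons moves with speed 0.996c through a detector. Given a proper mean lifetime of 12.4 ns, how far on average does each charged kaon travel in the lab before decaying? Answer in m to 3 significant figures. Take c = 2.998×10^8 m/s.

γ = 1/√(1 − 0.996²) = 11.192
Dilated lifetime: Δt = γτ₀ = 11.192 × 12.4 ns = 138.78 ns
d = vΔt = 0.996c × 138.78 ns = 2.9860×10^8 m/s × 1.3878×10^-7 s = 41.4 m

d ≈ 41.4 m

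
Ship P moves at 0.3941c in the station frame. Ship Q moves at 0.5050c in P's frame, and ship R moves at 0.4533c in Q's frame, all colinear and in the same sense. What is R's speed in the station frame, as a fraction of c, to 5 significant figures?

Compose boost 2: (0.5050 + 0.3941)/(1 + 0.5050×0.3941) = 0.89910/1.199021 = 0.7498621
Compose boost 3: (0.4533 + 0.7498621)/(1 + 0.4533×0.7498621) = 1.203162/1.339912 = 0.89794

u ≈ 0.89794c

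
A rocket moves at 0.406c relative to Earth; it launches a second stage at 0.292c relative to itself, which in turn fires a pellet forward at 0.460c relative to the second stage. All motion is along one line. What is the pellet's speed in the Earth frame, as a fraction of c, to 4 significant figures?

u ≈ 0.8423c

Compose boost 2: (0.292 + 0.406)/(1 + 0.292×0.406) = 0.6980/1.11855 = 0.624021
Compose boost 3: (0.460 + 0.624021)/(1 + 0.460×0.624021) = 1.08402/1.28705 = 0.8423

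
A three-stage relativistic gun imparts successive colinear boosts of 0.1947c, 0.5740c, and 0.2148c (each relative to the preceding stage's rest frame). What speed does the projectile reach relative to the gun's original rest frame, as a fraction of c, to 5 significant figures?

u ≈ 0.78904c

Compose boost 2: (0.5740 + 0.1947)/(1 + 0.5740×0.1947) = 0.76870/1.111758 = 0.6914276
Compose boost 3: (0.2148 + 0.6914276)/(1 + 0.2148×0.6914276) = 0.9062276/1.148519 = 0.78904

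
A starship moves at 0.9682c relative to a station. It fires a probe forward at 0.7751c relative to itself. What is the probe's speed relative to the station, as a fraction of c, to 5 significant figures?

u ≈ 0.99591c

Relativistic velocity addition: u = (u' + v)/(1 + u'v/c²)
= (0.7751 + 0.9682)/(1 + 0.7751×0.9682) = 1.7433/1.750452 = 0.99591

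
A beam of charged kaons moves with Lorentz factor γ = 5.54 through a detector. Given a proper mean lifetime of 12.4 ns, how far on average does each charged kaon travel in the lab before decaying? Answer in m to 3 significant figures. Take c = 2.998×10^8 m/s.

β = √(1 − 1/γ²) = √(1 − 1/5.54²) = 0.98357
Dilated lifetime: Δt = γτ₀ = 5.54 × 12.4 ns = 68.696 ns
d = vΔt = 0.98357c × 68.696 ns = 2.9488×10^8 m/s × 6.8696×10^-8 s = 20.3 m

d ≈ 20.3 m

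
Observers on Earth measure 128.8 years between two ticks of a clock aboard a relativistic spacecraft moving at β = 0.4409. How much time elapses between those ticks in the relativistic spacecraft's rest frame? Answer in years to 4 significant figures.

τ₀ ≈ 115.6 years

γ = 1/√(1 − 0.4409²) = 1.11414
Proper time: τ₀ = Δt/γ = 128.8/1.11414 = 115.6 years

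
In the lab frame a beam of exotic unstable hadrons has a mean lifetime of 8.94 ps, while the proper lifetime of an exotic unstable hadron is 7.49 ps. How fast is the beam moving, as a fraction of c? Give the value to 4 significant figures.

β ≈ 0.5460

γ = Δt/τ₀ = 8.94/7.49 = 1.19359
β = √(1 − 1/γ²) = √(1 − 1/1.19359²) = 0.5460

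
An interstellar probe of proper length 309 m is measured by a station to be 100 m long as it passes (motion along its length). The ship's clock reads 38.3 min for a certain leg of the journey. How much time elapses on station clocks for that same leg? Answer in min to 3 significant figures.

Length contraction ⇒ γ = L₀/L = 309/100 = 3.0900
Time dilation: Δt = γτ₀ = 3.0900 × 38.3 min = 118 min

Δt ≈ 118 min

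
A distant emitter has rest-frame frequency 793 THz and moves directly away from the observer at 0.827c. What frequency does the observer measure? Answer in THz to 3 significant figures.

f_obs ≈ 244 THz

Relativistic Doppler: f_obs = f_src √((1−β)/(1+β))
= 793 × √(0.17300/1.8270) = 793 × 0.30772 = 244 THz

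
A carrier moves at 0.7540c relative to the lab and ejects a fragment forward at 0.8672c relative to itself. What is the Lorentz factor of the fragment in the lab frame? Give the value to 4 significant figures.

u_lab = (0.8672 + 0.7540)/(1 + 0.8672×0.7540) = 1.6212/1.653869 = 0.9802470
γ = 1/√(1 − 0.9802470²) = 5.056

γ ≈ 5.056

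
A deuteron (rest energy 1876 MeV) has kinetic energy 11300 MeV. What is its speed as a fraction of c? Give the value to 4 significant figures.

β ≈ 0.9898

γ = 1 + K/(m₀c²) = 1 + 11300/1876 = 7.02345
β = √(1 − 1/γ²) = 0.9898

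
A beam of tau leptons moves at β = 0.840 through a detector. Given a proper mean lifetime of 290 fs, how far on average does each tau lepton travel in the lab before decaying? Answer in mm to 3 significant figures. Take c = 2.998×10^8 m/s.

γ = 1/√(1 − 0.840²) = 1.8430
Dilated lifetime: Δt = γτ₀ = 1.8430 × 290 fs = 534.48 fs
d = vΔt = 0.840c × 534.48 fs = 2.5183×10^8 m/s × 5.3448×10^-13 s = 0.135 mm

d ≈ 0.135 mm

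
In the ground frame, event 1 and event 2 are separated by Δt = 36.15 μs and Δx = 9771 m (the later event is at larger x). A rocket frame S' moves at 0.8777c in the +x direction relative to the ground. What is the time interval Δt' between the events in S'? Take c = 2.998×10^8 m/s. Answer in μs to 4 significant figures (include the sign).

Δt' ≈ 15.74 μs

γ = 1/√(1 − 0.8777²) = 2.08677
Δt' = γ(Δt − vΔx/c²) = 2.08677 × (36.15 μs − 0.8777×9771 m / (2.998×10^8 m/s))
= 2.08677 × (7.54424 μs) = 15.74 μs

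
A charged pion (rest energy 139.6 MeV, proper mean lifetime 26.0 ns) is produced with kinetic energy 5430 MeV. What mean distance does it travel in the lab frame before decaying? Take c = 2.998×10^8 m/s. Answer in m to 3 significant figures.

d ≈ 311 m

γ = 1 + K/(m₀c²) = 1 + 5430/139.6 = 39.897
β = √(1 − 1/γ²) = 0.99969
Dilated lifetime: γτ₀ = 39.897 × 26.0 ns = 1037.3 ns
d = βc·γτ₀ = 0.99969 × (2.998×10^8 m/s) × 1.0373×10^-6 s = 311 m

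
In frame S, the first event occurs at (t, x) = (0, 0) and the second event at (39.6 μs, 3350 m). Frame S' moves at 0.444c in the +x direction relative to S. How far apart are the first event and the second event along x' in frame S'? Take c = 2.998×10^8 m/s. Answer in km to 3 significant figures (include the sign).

γ = 1/√(1 − 0.444²) = 1.1160
Δx' = γ(Δx − vΔt) = 1.1160 × (3350 m − 0.444×(2.998×10^8 m/s)×39.6×10^-6 s)
= 1.1160 × (-1921.2 m) = -2.14 km

Δx' ≈ -2.14 km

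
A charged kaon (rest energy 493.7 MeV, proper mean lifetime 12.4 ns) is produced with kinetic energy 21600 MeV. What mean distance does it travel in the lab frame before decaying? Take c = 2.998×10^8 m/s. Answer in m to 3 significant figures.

d ≈ 166 m

γ = 1 + K/(m₀c²) = 1 + 21600/493.7 = 44.751
β = √(1 − 1/γ²) = 0.99975
Dilated lifetime: γτ₀ = 44.751 × 12.4 ns = 554.92 ns
d = βc·γτ₀ = 0.99975 × (2.998×10^8 m/s) × 5.5492×10^-7 s = 166 m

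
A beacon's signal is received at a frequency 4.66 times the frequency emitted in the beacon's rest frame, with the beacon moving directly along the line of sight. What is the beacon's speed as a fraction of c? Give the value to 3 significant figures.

f_obs/f_src = √((1+β)/(1−β)) = 4.66  ⇒  (1+β)/(1−β) = 21.716
β = |1 − D²|/(1 + D²) = |1 − 21.716|/(1 + 21.716) = 0.912

β ≈ 0.912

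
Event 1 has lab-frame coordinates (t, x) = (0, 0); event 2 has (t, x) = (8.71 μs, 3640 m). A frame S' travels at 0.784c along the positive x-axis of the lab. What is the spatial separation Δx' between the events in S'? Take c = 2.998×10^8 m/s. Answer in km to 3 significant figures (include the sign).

Δx' ≈ 2.57 km

γ = 1/√(1 − 0.784²) = 1.6109
Δx' = γ(Δx − vΔt) = 1.6109 × (3640 m − 0.784×(2.998×10^8 m/s)×8.71×10^-6 s)
= 1.6109 × (1592.8 m) = 2.57 km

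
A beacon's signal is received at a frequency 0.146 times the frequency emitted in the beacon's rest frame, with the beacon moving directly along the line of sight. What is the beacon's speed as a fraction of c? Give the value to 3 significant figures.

β ≈ 0.958

f_obs/f_src = √((1−β)/(1+β)) = 0.146  ⇒  (1−β)/(1+β) = 0.021316
β = |1 − D²|/(1 + D²) = |1 − 0.021316|/(1 + 0.021316) = 0.958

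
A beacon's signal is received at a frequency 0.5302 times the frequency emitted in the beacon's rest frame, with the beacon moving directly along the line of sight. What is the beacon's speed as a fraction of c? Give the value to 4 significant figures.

β ≈ 0.5611

f_obs/f_src = √((1−β)/(1+β)) = 0.5302  ⇒  (1−β)/(1+β) = 0.281112
β = |1 − D²|/(1 + D²) = |1 − 0.281112|/(1 + 0.281112) = 0.5611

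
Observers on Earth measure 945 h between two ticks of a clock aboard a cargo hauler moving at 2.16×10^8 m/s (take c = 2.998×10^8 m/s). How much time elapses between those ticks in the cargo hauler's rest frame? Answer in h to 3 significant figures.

τ₀ ≈ 655 h

β = v/c = 2.16×10^8 / 2.998×10^8 = 0.72048
γ = 1/√(1 − 0.72048²) = 1.4420
Proper time: τ₀ = Δt/γ = 945/1.4420 = 655 h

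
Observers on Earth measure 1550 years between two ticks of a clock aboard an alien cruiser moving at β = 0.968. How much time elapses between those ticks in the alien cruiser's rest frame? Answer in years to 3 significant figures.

τ₀ ≈ 389 years

γ = 1/√(1 − 0.968²) = 3.9849
Proper time: τ₀ = Δt/γ = 1550/3.9849 = 389 years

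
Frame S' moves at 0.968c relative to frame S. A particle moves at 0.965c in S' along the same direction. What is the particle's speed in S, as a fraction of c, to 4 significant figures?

Relativistic velocity addition: u = (u' + v)/(1 + u'v/c²)
= (0.965 + 0.968)/(1 + 0.965×0.968) = 1.933/1.93412 = 0.9994

u ≈ 0.9994c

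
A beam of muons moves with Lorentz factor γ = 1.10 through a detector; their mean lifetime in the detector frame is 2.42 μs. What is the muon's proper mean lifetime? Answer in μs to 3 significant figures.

τ₀ ≈ 2.20 μs

γ = 1.10 (given)
Proper time: τ₀ = Δt/γ = 2.42/1.10 = 2.20 μs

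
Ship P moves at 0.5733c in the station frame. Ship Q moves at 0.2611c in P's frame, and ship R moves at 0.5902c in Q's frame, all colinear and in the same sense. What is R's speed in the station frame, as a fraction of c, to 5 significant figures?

Compose boost 2: (0.2611 + 0.5733)/(1 + 0.2611×0.5733) = 0.83440/1.149689 = 0.7257617
Compose boost 3: (0.5902 + 0.7257617)/(1 + 0.5902×0.7257617) = 1.315962/1.428345 = 0.92132

u ≈ 0.92132c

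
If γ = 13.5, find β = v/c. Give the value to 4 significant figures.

β ≈ 0.9973

β = √(1 − 1/γ²) = √(1 − 1/13.5²) = √(0.994513) = 0.9973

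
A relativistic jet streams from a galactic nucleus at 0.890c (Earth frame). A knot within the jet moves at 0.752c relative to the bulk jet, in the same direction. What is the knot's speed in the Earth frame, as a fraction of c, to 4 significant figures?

u ≈ 0.9837c

Relativistic velocity addition: u = (u' + v)/(1 + u'v/c²)
= (0.752 + 0.890)/(1 + 0.752×0.890) = 1.642/1.66928 = 0.9837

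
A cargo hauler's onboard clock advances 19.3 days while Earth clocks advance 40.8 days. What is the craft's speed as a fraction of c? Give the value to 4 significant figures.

γ = Δt/τ₀ = 40.8/19.3 = 2.11399
β = √(1 − 1/γ²) = √(1 − 1/2.11399²) = 0.8810

β ≈ 0.8810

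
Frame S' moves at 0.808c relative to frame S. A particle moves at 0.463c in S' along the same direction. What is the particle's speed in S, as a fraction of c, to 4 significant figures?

Relativistic velocity addition: u = (u' + v)/(1 + u'v/c²)
= (0.463 + 0.808)/(1 + 0.463×0.808) = 1.271/1.37410 = 0.9250

u ≈ 0.9250c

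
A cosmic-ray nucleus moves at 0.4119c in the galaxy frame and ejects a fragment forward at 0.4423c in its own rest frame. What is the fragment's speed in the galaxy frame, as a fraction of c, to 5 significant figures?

u ≈ 0.72256c

Compose boost 2: (0.4423 + 0.4119)/(1 + 0.4423×0.4119) = 0.85420/1.182183 = 0.72256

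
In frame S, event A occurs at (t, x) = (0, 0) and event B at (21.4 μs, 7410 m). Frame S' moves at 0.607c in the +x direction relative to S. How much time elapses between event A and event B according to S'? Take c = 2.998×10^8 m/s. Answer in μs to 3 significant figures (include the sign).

Δt' ≈ 8.05 μs

γ = 1/√(1 − 0.607²) = 1.2583
Δt' = γ(Δt − vΔx/c²) = 1.2583 × (21.4 μs − 0.607×7410 m / (2.998×10^8 m/s))
= 1.2583 × (6.3971 μs) = 8.05 μs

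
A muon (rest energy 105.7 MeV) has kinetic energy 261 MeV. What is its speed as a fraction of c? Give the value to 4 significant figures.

γ = 1 + K/(m₀c²) = 1 + 261/105.7 = 3.46925
β = √(1 − 1/γ²) = 0.9576

β ≈ 0.9576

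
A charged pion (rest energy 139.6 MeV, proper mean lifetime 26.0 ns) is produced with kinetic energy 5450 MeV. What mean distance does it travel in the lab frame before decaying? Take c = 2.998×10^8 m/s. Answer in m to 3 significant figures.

d ≈ 312 m

γ = 1 + K/(m₀c²) = 1 + 5450/139.6 = 40.040
β = √(1 − 1/γ²) = 0.99969
Dilated lifetime: γτ₀ = 40.040 × 26.0 ns = 1041.0 ns
d = βc·γτ₀ = 0.99969 × (2.998×10^8 m/s) × 1.0410×10^-6 s = 312 m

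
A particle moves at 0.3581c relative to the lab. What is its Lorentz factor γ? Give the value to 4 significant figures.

γ = 1/√(1 − β²) = 1/√(1 − 0.3581²) = 1/√(0.871764) = 1.071

γ ≈ 1.071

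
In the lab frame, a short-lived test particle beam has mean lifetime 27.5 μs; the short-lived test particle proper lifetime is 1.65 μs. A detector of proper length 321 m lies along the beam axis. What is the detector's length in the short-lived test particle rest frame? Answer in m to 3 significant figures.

Time dilation ⇒ γ = Δt/τ₀ = 27.5/1.65 = 16.667
Length contraction: L = L₀/γ = 321/16.667 = 19.3 m

L ≈ 19.3 m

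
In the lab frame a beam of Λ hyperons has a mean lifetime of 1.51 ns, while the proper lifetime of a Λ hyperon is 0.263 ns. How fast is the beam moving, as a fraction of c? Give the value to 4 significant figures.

γ = Δt/τ₀ = 1.51/0.263 = 5.74144
β = √(1 − 1/γ²) = √(1 − 1/5.74144²) = 0.9847

β ≈ 0.9847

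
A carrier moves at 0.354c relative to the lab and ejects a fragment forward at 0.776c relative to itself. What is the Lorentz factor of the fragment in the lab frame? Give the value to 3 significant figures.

u_lab = (0.776 + 0.354)/(1 + 0.776×0.354) = 1.130/1.27470 = 0.886480
γ = 1/√(1 − 0.886480²) = 2.16

γ ≈ 2.16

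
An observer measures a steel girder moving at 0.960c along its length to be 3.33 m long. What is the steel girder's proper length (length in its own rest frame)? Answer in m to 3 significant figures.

L₀ ≈ 11.9 m

γ = 1/√(1 − 0.960²) = 3.5714
L₀ = γL = 3.5714 × 3.33 = 11.9 m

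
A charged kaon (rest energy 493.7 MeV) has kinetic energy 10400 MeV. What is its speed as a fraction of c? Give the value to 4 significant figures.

γ = 1 + K/(m₀c²) = 1 + 10400/493.7 = 22.0654
β = √(1 − 1/γ²) = 0.9990

β ≈ 0.9990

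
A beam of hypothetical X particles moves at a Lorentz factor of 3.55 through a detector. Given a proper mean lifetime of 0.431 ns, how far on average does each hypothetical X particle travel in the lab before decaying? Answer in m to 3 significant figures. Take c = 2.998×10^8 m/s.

β = √(1 − 1/γ²) = √(1 − 1/3.55²) = 0.95951
Dilated lifetime: Δt = γτ₀ = 3.55 × 0.431 ns = 1.5300 ns
d = vΔt = 0.95951c × 1.5300 ns = 2.8766×10^8 m/s × 1.5301×10^-9 s = 0.440 m

d ≈ 0.440 m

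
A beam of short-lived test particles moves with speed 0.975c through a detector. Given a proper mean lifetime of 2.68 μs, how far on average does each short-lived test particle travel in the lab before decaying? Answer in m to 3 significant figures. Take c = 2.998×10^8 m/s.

d ≈ 3530 m

γ = 1/√(1 − 0.975²) = 4.5004
Dilated lifetime: Δt = γτ₀ = 4.5004 × 2.68 μs = 12.061 μs
d = vΔt = 0.975c × 12.061 μs = 2.9230×10^8 m/s × 1.2061×10^-5 s = 3530 m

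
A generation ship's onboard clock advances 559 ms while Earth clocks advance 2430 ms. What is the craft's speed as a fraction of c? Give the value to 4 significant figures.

γ = Δt/τ₀ = 2430/559 = 4.34705
β = √(1 − 1/γ²) = √(1 − 1/4.34705²) = 0.9732

β ≈ 0.9732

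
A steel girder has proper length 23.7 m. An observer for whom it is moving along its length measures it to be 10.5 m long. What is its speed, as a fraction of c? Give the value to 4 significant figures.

β ≈ 0.8965

γ = L₀/L = 23.7/10.5 = 2.25714
β = √(1 − 1/γ²) = 0.8965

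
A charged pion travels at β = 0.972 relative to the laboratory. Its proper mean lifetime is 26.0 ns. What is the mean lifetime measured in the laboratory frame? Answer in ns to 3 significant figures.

Δt ≈ 111 ns

γ = 1/√(1 − 0.972²) = 4.2557
Time dilation: Δt = γτ₀ = 4.2557 × 26.0 ns = 111 ns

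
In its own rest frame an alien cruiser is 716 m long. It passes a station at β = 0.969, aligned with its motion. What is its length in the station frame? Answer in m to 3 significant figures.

γ = 1/√(1 − 0.969²) = 4.0476
Length contraction: L = L₀/γ = 716/4.0476 = 177 m

L ≈ 177 m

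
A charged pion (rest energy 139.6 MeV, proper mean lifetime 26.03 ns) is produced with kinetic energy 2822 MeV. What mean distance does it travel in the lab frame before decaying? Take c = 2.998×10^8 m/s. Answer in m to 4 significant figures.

d ≈ 165.4 m

γ = 1 + K/(m₀c²) = 1 + 2822/139.6 = 21.2149
β = √(1 − 1/γ²) = 0.998888
Dilated lifetime: γτ₀ = 21.2149 × 26.03 ns = 552.224 ns
d = βc·γτ₀ = 0.998888 × (2.998×10^8 m/s) × 5.52224×10^-7 s = 165.4 m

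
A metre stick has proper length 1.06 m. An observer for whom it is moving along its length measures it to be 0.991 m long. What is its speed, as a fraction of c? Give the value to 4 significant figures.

γ = L₀/L = 1.06/0.991 = 1.06963
β = √(1 − 1/γ²) = 0.3549

β ≈ 0.3549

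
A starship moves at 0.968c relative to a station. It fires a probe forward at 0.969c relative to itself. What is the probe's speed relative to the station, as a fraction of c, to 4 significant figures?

u ≈ 0.9995c

Relativistic velocity addition: u = (u' + v)/(1 + u'v/c²)
= (0.969 + 0.968)/(1 + 0.969×0.968) = 1.937/1.93799 = 0.9995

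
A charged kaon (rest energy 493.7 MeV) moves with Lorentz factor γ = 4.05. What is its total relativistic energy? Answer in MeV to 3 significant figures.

E ≈ 2000 MeV

γ = 4.05 (given)
E = γm₀c² = 4.05 × 493.7 MeV = 2000 MeV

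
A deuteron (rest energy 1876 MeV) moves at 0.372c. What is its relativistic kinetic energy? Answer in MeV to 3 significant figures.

K ≈ 145 MeV

γ = 1/√(1 − 0.372²) = 1.0773
K = (γ − 1)m₀c² = (1.0773 − 1) × 1876 MeV = 0.077316 × 1876 MeV = 145 MeV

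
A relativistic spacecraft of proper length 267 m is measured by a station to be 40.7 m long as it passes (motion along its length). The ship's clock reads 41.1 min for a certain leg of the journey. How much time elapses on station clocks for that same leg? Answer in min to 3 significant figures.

Length contraction ⇒ γ = L₀/L = 267/40.7 = 6.5602
Time dilation: Δt = γτ₀ = 6.5602 × 41.1 min = 270 min

Δt ≈ 270 min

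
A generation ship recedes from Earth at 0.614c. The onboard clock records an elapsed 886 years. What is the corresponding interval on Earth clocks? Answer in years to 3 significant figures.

Δt ≈ 1120 years

γ = 1/√(1 − 0.614²) = 1.2669
Time dilation: Δt = γτ₀ = 1.2669 × 886 years = 1120 years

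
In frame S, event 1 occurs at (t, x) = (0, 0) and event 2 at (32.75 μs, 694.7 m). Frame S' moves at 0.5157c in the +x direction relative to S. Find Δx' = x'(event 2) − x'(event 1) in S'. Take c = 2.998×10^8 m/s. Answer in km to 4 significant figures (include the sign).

γ = 1/√(1 − 0.5157²) = 1.16718
Δx' = γ(Δx − vΔt) = 1.16718 × (694.7 m − 0.5157×(2.998×10^8 m/s)×32.75×10^-6 s)
= 1.16718 × (-4368.67 m) = -5.099 km

Δx' ≈ -5.099 km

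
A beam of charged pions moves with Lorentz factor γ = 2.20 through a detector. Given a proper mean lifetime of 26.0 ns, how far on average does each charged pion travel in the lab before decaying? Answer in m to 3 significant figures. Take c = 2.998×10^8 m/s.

d ≈ 15.3 m

β = √(1 − 1/γ²) = √(1 − 1/2.20²) = 0.89072
Dilated lifetime: Δt = γτ₀ = 2.20 × 26.0 ns = 57.200 ns
d = vΔt = 0.89072c × 57.200 ns = 2.6704×10^8 m/s × 5.7200×10^-8 s = 15.3 m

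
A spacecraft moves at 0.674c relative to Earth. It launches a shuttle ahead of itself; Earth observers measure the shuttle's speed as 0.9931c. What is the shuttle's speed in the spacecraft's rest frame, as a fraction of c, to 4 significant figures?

Inverse velocity addition: u' = (u − v)/(1 − uv/c²)
= (0.9931 − 0.674)/(1 − 0.9931×0.674) = 0.3191/0.330651 = 0.9651

u' ≈ 0.9651c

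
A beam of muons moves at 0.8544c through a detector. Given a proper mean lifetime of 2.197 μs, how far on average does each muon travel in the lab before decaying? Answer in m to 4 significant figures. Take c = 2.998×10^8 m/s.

d ≈ 1083 m

γ = 1/√(1 − 0.8544²) = 1.92450
Dilated lifetime: Δt = γτ₀ = 1.92450 × 2.197 μs = 4.22812 μs
d = vΔt = 0.8544c × 4.22812 μs = 2.56149×10^8 m/s × 4.22812×10^-6 s = 1083 m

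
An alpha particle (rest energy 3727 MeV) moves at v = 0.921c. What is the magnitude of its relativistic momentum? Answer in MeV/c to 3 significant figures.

p ≈ 8810 MeV/c

γ = 1/√(1 − 0.921²) = 2.5670
p = γβm₀c = 2.5670 × 0.921 × 3727 MeV/c = 8810 MeV/c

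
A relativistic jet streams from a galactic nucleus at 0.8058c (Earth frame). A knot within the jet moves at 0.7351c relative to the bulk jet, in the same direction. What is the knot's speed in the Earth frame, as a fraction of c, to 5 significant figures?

u ≈ 0.96769c

Relativistic velocity addition: u = (u' + v)/(1 + u'v/c²)
= (0.7351 + 0.8058)/(1 + 0.7351×0.8058) = 1.5409/1.592344 = 0.96769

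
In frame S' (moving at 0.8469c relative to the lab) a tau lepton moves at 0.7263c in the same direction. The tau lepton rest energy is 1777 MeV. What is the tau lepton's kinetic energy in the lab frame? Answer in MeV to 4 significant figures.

u_lab = (0.7263 + 0.8469)/(1 + 0.7263×0.8469) = 0.9740552
γ = 1/√(1 − 0.9740552²) = 4.41871
K = (γ − 1)m₀c² = (4.41871 − 1) × 1777 = 3.41871 × 1777 = 6075 MeV

K ≈ 6075 MeV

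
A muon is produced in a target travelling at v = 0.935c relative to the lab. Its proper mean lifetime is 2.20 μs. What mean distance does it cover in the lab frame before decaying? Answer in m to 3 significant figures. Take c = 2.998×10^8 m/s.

γ = 1/√(1 − 0.935²) = 2.8197
Dilated lifetime: Δt = γτ₀ = 2.8197 × 2.20 μs = 6.2033 μs
d = vΔt = 0.935c × 6.2033 μs = 2.8031×10^8 m/s × 6.2033×10^-6 s = 1740 m

d ≈ 1740 m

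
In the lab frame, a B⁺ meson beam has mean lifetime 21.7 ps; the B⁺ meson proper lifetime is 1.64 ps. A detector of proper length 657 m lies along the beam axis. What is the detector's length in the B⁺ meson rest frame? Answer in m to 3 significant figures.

Time dilation ⇒ γ = Δt/τ₀ = 21.7/1.64 = 13.232
Length contraction: L = L₀/γ = 657/13.232 = 49.7 m

L ≈ 49.7 m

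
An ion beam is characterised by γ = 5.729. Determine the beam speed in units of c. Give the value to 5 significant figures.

β ≈ 0.98465

β = √(1 − 1/γ²) = √(1 − 1/5.729²) = √(0.9695321) = 0.98465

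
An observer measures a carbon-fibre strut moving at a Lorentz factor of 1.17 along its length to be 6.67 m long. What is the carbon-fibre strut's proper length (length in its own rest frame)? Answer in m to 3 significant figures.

γ = 1.17 (given)
L₀ = γL = 1.17 × 6.67 = 7.80 m

L₀ ≈ 7.80 m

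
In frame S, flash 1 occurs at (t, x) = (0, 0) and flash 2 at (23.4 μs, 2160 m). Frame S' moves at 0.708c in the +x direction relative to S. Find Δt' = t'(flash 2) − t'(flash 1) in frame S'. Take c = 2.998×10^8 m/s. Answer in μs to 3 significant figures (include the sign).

Δt' ≈ 25.9 μs

γ = 1/√(1 − 0.708²) = 1.4160
Δt' = γ(Δt − vΔx/c²) = 1.4160 × (23.4 μs − 0.708×2160 m / (2.998×10^8 m/s))
= 1.4160 × (18.299 μs) = 25.9 μs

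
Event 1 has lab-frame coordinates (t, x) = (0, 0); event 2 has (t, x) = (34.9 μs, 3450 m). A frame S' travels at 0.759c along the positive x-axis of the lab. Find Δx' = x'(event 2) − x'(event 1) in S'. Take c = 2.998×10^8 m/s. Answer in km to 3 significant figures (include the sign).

γ = 1/√(1 − 0.759²) = 1.5359
Δx' = γ(Δx − vΔt) = 1.5359 × (3450 m − 0.759×(2.998×10^8 m/s)×34.9×10^-6 s)
= 1.5359 × (-4491.4 m) = -6.90 km

Δx' ≈ -6.90 km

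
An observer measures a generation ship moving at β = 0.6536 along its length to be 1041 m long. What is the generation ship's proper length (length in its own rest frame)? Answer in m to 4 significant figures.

γ = 1/√(1 − 0.6536²) = 1.32128
L₀ = γL = 1.32128 × 1041 = 1375 m

L₀ ≈ 1375 m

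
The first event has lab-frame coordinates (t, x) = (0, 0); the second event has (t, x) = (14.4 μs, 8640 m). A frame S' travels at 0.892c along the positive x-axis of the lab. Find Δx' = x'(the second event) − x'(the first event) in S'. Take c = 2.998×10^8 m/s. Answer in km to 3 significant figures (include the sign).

γ = 1/√(1 − 0.892²) = 2.2122
Δx' = γ(Δx − vΔt) = 2.2122 × (8640 m − 0.892×(2.998×10^8 m/s)×14.4×10^-6 s)
= 2.2122 × (4789.1 m) = 10.6 km

Δx' ≈ 10.6 km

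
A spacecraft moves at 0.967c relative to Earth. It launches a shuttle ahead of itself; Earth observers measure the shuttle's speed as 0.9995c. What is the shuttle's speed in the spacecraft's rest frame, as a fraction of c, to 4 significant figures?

Inverse velocity addition: u' = (u − v)/(1 − uv/c²)
= (0.9995 − 0.967)/(1 − 0.9995×0.967) = 0.03250/0.0334835 = 0.9706

u' ≈ 0.9706c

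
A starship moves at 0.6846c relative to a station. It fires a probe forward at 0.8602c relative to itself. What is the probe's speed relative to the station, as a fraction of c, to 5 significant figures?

Relativistic velocity addition: u = (u' + v)/(1 + u'v/c²)
= (0.8602 + 0.6846)/(1 + 0.8602×0.6846) = 1.5448/1.588893 = 0.97225

u ≈ 0.97225c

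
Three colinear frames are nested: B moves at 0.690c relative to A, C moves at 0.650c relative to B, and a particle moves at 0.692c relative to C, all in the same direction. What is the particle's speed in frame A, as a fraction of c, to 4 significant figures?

u ≈ 0.9859c

Compose boost 2: (0.650 + 0.690)/(1 + 0.650×0.690) = 1.340/1.44850 = 0.925095
Compose boost 3: (0.692 + 0.925095)/(1 + 0.692×0.925095) = 1.61709/1.64017 = 0.9859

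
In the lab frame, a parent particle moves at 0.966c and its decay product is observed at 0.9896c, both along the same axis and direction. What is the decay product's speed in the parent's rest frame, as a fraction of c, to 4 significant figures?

u' ≈ 0.5358c

Inverse velocity addition: u' = (u − v)/(1 − uv/c²)
= (0.9896 − 0.966)/(1 − 0.9896×0.966) = 0.02360/0.0440464 = 0.5358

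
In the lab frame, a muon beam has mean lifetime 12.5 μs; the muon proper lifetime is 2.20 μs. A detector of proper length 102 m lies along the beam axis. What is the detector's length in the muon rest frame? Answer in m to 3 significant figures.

Time dilation ⇒ γ = Δt/τ₀ = 12.5/2.20 = 5.6818
Length contraction: L = L₀/γ = 102/5.6818 = 18.0 m

L ≈ 18.0 m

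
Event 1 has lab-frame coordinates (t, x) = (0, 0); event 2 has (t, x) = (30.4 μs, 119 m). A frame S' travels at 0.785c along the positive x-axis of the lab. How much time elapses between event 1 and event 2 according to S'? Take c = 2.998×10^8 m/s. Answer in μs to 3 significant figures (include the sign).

γ = 1/√(1 − 0.785²) = 1.6142
Δt' = γ(Δt − vΔx/c²) = 1.6142 × (30.4 μs − 0.785×119 m / (2.998×10^8 m/s))
= 1.6142 × (30.088 μs) = 48.6 μs

Δt' ≈ 48.6 μs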